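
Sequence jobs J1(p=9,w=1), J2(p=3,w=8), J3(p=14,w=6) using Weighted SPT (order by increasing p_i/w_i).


WSPT (Smith's rule): sort by p/w ascending
  J2: p/w = 3/8 = 0.375
  J3: p/w = 14/6 = 2.333
  J1: p/w = 9/1 = 9.000
Order: J2 → J3 → J1


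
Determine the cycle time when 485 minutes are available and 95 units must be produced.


Cycle time = available time / demand
= 485 / 95
= 5.11 min/unit


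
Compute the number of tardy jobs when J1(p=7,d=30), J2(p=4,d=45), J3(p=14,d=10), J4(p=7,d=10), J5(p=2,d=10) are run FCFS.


Completion vs due date:
  J1: C=7, d=30 → on time
  J2: C=11, d=45 → on time
  J3: C=25, d=10 → TARDY
  J4: C=32, d=10 → TARDY
  J5: C=34, d=10 → TARDY
Tardy jobs: J3, J4, J5
Count = 3


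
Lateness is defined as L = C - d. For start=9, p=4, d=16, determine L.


Completion = 9 + 4 = 13
Lateness = C - d = 13 - 16
= -3


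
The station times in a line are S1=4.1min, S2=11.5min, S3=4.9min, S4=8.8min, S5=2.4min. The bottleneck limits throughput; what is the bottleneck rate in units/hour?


Bottleneck = longest station time
Station times: [4.1, 11.5, 4.9, 8.8, 2.4]
Max = 11.5 min
Rate = 60 / 11.5
= 5.22 units/hour (bottleneck: 11.5min)


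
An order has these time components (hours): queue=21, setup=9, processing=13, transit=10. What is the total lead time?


Lead time = queue + setup + processing + transit
= 21 + 9 + 13 + 10
= 53 hours


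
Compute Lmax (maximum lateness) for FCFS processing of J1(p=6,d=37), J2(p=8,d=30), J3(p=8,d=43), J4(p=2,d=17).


Lateness per job (L = C - d):
  J1: C=6, d=37, L=-31
  J2: C=14, d=30, L=-16
  J3: C=22, d=43, L=-21
  J4: C=24, d=17, L=7
Lmax = max(-31, -16, -21, 7)
= 7


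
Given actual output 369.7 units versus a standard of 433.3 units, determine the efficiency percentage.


Efficiency = (actual / standard) × 100
= (369.7 / 433.3) × 100
= 85.3%


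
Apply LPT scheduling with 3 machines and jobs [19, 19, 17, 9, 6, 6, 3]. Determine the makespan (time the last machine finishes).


Jobs (LPT sorted): [19, 19, 17, 9, 6, 6, 3]
Machines: 3
  J=19 → Machine 1 (load: 0+19=19)
  J=19 → Machine 2 (load: 0+19=19)
  J=17 → Machine 3 (load: 0+17=17)
  J=9 → Machine 3 (load: 17+9=26)
  J=6 → Machine 1 (load: 19+6=25)
  J=6 → Machine 2 (load: 19+6=25)
  J=3 → Machine 1 (load: 25+3=28)
Machine loads: [28, 25, 26]
Makespan = max = 28 time units


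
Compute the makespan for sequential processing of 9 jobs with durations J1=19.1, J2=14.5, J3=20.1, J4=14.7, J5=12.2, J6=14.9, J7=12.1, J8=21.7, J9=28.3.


Sequential makespan: sum all processing times
= 19.1 + 14.5 + 20.1 + 14.7 + 12.2 + 14.9 + 12.1 + 21.7 + 28.3
= 157.6 time units


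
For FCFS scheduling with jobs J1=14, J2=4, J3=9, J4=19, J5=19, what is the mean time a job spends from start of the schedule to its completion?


Completion times:
  J1: completes at 14
  J2: completes at 18
  J3: completes at 27
  J4: completes at 46
  J5: completes at 65
Sum = 170
Average = 170/5
= 34.00


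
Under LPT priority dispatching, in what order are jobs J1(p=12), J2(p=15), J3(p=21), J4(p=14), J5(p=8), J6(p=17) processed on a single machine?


LPT: sort by longest processing time first
  J3: p=21
  J6: p=17
  J2: p=15
  J4: p=14
  J1: p=12
  J5: p=8
Order: J3 → J6 → J2 → J4 → J1 → J5


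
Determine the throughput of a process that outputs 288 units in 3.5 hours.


Throughput = units / time
= 288 / 3.5
= 82.3 units/hour


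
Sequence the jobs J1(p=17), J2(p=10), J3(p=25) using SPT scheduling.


SPT: sort by shortest processing time
  J2: p=10
  J1: p=17
  J3: p=25
Order: J2 → J1 → J3


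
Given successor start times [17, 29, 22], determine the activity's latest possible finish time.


LF = min of all successor start times
Successors start at: [17, 29, 22]
LF = min(17, 29, 22)
= 17


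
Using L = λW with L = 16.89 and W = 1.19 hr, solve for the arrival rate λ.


Little's law: L = λW → λ = L / W
= 16.89 / 1.19
= 14.19 per hour


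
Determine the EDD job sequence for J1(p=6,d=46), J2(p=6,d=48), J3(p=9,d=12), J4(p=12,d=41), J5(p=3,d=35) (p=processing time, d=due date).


EDD: sort by earliest due date
  J3: d=12, p=9
  J5: d=35, p=3
  J4: d=41, p=12
  J1: d=46, p=6
  J2: d=48, p=6
Order: J3 → J5 → J4 → J1 → J2


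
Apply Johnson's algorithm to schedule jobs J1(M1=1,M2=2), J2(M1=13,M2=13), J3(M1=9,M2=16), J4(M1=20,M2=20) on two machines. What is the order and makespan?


Johnson's rule:
Group 1 (M1≤M2, sort by M1): ['J1', 'J3', 'J2', 'J4']
Group 2 (M1>M2, sort desc M2): []
Sequence: J1 → J3 → J2 → J4
Makespan calculation:
  J1: M1 done=1, M2 done=3
  J3: M1 done=10, M2 done=26
  J2: M1 done=23, M2 done=39
  J4: M1 done=43, M2 done=63
= Sequence: J1 → J3 → J2 → J4, Makespan: 63


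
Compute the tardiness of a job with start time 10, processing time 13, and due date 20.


Completion = start + processing = 10 + 13 = 23
Tardiness = max(0, C - d) = max(0, 23 - 20)
= max(0, 3)
= 3


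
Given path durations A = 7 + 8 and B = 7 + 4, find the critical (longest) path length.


Path A: 7 + 8 = 15
Path B: 7 + 4 = 11
Critical path = longest = max(15, 11)
= 15 (Path A)


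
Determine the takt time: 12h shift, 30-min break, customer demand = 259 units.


Available = 12×60 - 30 = 690 min
Takt time = 690 / 259
= 2.66 min/unit


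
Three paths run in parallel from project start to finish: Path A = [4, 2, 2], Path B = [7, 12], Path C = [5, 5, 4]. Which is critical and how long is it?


Path A: 4 + 2 + 2 = 8
Path B: 7 + 12 = 19
Path C: 5 + 5 + 4 = 14
Critical path = longest = max(8, 19, 14)
= 19 (Path B)


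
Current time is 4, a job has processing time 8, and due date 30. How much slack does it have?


Slack = due - current_time - processing
= 30 - 4 - 8
= 18


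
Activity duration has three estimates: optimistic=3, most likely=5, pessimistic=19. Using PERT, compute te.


te = (o + 4m + p) / 6
= (3 + 4×5 + 19) / 6
= (3 + 20 + 19) / 6
= 42 / 6
= 7.00


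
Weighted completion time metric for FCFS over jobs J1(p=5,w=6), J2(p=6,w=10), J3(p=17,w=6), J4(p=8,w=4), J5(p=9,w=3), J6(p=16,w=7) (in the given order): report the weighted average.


Completion times:
  J1: C=5, w×C=6×5=30
  J2: C=11, w×C=10×11=110
  J3: C=28, w×C=6×28=168
  J4: C=36, w×C=4×36=144
  J5: C=45, w×C=3×45=135
  J6: C=61, w×C=7×61=427
Sum w×C = 1014
Sum w = 36
Weighted avg = 1014/36
= 28.17


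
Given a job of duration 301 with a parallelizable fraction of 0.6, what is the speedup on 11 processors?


Amdahl's law: T_p = T × ((1-p) + p/N)
= 301 × ((1-0.6) + 0.6/11)
= 301 × (0.40 + 0.0545)
= 301 × 0.4545
= 136.82
Speedup = 301/136.82
= 2.20×


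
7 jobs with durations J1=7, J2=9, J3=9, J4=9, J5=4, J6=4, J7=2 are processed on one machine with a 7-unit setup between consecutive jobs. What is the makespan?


Makespan = Σ processing + (n-1) × setup
= (7 + 9 + 9 + 9 + 4 + 4 + 2) + (7-1)×7
= 44 + 42
= 86 time units


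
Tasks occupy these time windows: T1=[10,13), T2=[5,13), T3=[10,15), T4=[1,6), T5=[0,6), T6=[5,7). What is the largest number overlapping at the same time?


Check each time point for overlaps:
  t=5: 4 tasks active (T2, T4, T5, T6)
Max concurrent = 4


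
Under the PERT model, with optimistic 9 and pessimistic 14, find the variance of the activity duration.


σ² = ((p - o) / 6)² = (p - o)² / 36
= (14 - 9)² / 36
= 5² / 36
= 25 / 36
= 0.6944


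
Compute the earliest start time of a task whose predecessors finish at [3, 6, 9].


ES = max of all predecessor completion times
Predecessors: [3, 6, 9]
ES = max(3, 6, 9)
= 9


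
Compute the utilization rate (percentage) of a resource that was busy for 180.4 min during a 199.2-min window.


Utilization = busy / total × 100
= 180.4 / 199.2 × 100
= 90.6%


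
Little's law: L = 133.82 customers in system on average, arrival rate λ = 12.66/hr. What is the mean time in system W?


Little's law: L = λW → W = L / λ
= 133.82 / 12.66
= 10.57 hours


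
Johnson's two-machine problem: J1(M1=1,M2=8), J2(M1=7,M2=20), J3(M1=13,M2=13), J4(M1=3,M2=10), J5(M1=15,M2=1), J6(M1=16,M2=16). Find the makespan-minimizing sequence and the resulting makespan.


Johnson's rule:
Group 1 (M1≤M2, sort by M1): ['J1', 'J4', 'J2', 'J3', 'J6']
Group 2 (M1>M2, sort desc M2): ['J5']
Sequence: J1 → J4 → J2 → J3 → J6 → J5
Makespan calculation:
  J1: M1 done=1, M2 done=9
  J4: M1 done=4, M2 done=19
  J2: M1 done=11, M2 done=39
  J3: M1 done=24, M2 done=52
  J6: M1 done=40, M2 done=68
  J5: M1 done=55, M2 done=69
= Sequence: J1 → J4 → J2 → J3 → J6 → J5, Makespan: 69


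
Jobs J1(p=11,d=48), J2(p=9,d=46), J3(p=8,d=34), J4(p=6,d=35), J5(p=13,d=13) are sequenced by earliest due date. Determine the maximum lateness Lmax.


EDD order: J5 → J3 → J4 → J2 → J1
Completion and lateness:
  J5: C=13, d=13, L=13-13=0
  J3: C=21, d=34, L=21-34=-13
  J4: C=27, d=35, L=27-35=-8
  J2: C=36, d=46, L=36-46=-10
  J1: C=47, d=48, L=47-48=-1
Lmax = max(0, -13, -8, -10, -1)
= 0


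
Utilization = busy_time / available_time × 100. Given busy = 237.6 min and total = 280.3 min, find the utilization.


Utilization = busy / total × 100
= 237.6 / 280.3 × 100
= 84.8%


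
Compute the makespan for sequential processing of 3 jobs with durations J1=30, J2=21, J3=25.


Sequential makespan: sum all processing times
= 30 + 21 + 25
= 76 time units


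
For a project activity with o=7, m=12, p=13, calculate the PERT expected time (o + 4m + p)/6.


te = (o + 4m + p) / 6
= (7 + 4×12 + 13) / 6
= (7 + 48 + 13) / 6
= 68 / 6
= 11.33


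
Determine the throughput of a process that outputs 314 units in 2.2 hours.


Throughput = units / time
= 314 / 2.2
= 142.7 units/hour


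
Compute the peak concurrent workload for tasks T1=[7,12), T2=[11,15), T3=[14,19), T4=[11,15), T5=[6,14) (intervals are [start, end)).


Check each time point for overlaps:
  t=11: 4 tasks active (T1, T2, T4, T5)
Max concurrent = 4


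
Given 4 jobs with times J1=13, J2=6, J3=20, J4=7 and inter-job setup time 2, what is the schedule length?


Makespan = Σ processing + (n-1) × setup
= (13 + 6 + 20 + 7) + (4-1)×2
= 46 + 6
= 52 time units


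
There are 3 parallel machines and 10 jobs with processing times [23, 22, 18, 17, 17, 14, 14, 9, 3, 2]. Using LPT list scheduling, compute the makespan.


Jobs (LPT sorted): [23, 22, 18, 17, 17, 14, 14, 9, 3, 2]
Machines: 3
  J=23 → Machine 1 (load: 0+23=23)
  J=22 → Machine 2 (load: 0+22=22)
  J=18 → Machine 3 (load: 0+18=18)
  J=17 → Machine 3 (load: 18+17=35)
  J=17 → Machine 2 (load: 22+17=39)
  J=14 → Machine 1 (load: 23+14=37)
  J=14 → Machine 3 (load: 35+14=49)
  J=9 → Machine 1 (load: 37+9=46)
  J=3 → Machine 2 (load: 39+3=42)
  J=2 → Machine 2 (load: 42+2=44)
Machine loads: [46, 44, 49]
Makespan = max = 49 time units


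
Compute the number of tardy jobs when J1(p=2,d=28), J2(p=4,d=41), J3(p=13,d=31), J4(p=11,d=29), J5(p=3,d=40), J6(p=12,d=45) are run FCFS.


Completion vs due date:
  J1: C=2, d=28 → on time
  J2: C=6, d=41 → on time
  J3: C=19, d=31 → on time
  J4: C=30, d=29 → TARDY
  J5: C=33, d=40 → on time
  J6: C=45, d=45 → on time
Tardy jobs: J4
Count = 1


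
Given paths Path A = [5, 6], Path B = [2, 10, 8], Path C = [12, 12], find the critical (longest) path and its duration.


Path A: 5 + 6 = 11
Path B: 2 + 10 + 8 = 20
Path C: 12 + 12 = 24
Critical path = longest = max(11, 20, 24)
= 24 (Path C)


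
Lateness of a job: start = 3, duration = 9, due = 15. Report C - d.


Completion = 3 + 9 = 12
Lateness = C - d = 12 - 15
= -3


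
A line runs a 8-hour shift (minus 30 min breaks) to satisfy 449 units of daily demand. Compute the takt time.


Available = 8×60 - 30 = 450 min
Takt time = 450 / 449
= 1.00 min/unit


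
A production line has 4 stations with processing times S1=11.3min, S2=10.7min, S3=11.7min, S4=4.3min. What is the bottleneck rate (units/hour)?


Bottleneck = longest station time
Station times: [11.3, 10.7, 11.7, 4.3]
Max = 11.7 min
Rate = 60 / 11.7
= 5.13 units/hour (bottleneck: 11.7min)


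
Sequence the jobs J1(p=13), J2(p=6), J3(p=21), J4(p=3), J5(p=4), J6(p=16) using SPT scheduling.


SPT: sort by shortest processing time
  J4: p=3
  J5: p=4
  J2: p=6
  J1: p=13
  J6: p=16
  J3: p=21
Order: J4 → J5 → J2 → J1 → J6 → J3


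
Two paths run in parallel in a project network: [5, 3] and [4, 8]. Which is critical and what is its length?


Path A: 5 + 3 = 8
Path B: 4 + 8 = 12
Critical path = longest = max(8, 12)
= 12 (Path B)


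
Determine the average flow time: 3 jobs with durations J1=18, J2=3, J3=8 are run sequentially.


Completion times:
  J1: completes at 18
  J2: completes at 21
  J3: completes at 29
Sum = 68
Average = 68/3
= 22.67


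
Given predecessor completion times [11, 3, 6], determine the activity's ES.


ES = max of all predecessor completion times
Predecessors: [11, 3, 6]
ES = max(11, 3, 6)
= 11


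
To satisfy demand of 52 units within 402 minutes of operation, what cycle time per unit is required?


Cycle time = available time / demand
= 402 / 52
= 7.73 min/unit


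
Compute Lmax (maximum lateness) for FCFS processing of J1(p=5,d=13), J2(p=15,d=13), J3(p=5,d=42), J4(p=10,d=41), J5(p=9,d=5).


Lateness per job (L = C - d):
  J1: C=5, d=13, L=-8
  J2: C=20, d=13, L=7
  J3: C=25, d=42, L=-17
  J4: C=35, d=41, L=-6
  J5: C=44, d=5, L=39
Lmax = max(-8, 7, -17, -6, 39)
= 39


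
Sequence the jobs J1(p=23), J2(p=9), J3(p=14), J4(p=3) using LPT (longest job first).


LPT: sort by longest processing time first
  J1: p=23
  J3: p=14
  J2: p=9
  J4: p=3
Order: J1 → J3 → J2 → J4


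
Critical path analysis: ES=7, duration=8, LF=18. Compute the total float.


EF = ES + duration = 7 + 8 = 15
LS = LF - duration = 18 - 8 = 10
Total Float = LF - EF = 18 - 15
(or LS - ES = 10 - 7)
= 3


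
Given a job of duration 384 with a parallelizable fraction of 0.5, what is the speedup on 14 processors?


Amdahl's law: T_p = T × ((1-p) + p/N)
= 384 × ((1-0.5) + 0.5/14)
= 384 × (0.50 + 0.0357)
= 384 × 0.5357
= 205.71
Speedup = 384/205.71
= 1.87×


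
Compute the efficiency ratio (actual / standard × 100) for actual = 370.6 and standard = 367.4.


Efficiency = (actual / standard) × 100
= (370.6 / 367.4) × 100
= 100.9%


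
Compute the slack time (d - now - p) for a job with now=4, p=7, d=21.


Slack = due - current_time - processing
= 21 - 4 - 7
= 10


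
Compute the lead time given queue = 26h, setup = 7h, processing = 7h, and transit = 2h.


Lead time = queue + setup + processing + transit
= 26 + 7 + 7 + 2
= 42 hours


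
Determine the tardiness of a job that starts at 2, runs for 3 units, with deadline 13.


Completion = start + processing = 2 + 3 = 5
Tardiness = max(0, C - d) = max(0, 5 - 13)
= max(0, -8)
= 0


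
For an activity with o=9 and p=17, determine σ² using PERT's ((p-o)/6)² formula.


σ² = ((p - o) / 6)² = (p - o)² / 36
= (17 - 9)² / 36
= 8² / 36
= 64 / 36
= 1.7778


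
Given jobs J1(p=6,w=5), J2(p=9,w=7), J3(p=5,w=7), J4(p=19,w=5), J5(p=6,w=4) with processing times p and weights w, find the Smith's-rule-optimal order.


WSPT (Smith's rule): sort by p/w ascending
  J3: p/w = 5/7 = 0.714
  J1: p/w = 6/5 = 1.200
  J2: p/w = 9/7 = 1.286
  J5: p/w = 6/4 = 1.500
  J4: p/w = 19/5 = 3.800
Order: J3 → J1 → J2 → J5 → J4


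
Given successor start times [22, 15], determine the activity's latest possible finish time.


LF = min of all successor start times
Successors start at: [22, 15]
LF = min(22, 15)
= 15


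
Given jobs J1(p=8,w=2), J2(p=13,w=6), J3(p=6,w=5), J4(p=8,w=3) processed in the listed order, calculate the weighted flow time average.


Completion times:
  J1: C=8, w×C=2×8=16
  J2: C=21, w×C=6×21=126
  J3: C=27, w×C=5×27=135
  J4: C=35, w×C=3×35=105
Sum w×C = 382
Sum w = 16
Weighted avg = 382/16
= 23.88


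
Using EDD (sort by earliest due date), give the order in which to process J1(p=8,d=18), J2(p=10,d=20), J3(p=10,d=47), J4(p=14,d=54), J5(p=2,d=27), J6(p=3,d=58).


EDD: sort by earliest due date
  J1: d=18, p=8
  J2: d=20, p=10
  J5: d=27, p=2
  J3: d=47, p=10
  J4: d=54, p=14
  J6: d=58, p=3
Order: J1 → J2 → J5 → J3 → J4 → J6


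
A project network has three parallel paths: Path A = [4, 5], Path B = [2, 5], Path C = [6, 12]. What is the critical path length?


Path A: 4 + 5 = 9
Path B: 2 + 5 = 7
Path C: 6 + 12 = 18
Critical path = longest = max(9, 7, 18)
= 18 (Path C)


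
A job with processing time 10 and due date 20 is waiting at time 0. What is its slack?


Slack = due - current_time - processing
= 20 - 0 - 10
= 10


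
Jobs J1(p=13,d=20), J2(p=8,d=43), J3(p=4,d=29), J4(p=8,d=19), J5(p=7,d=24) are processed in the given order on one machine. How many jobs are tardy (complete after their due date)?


Completion vs due date:
  J1: C=13, d=20 → on time
  J2: C=21, d=43 → on time
  J3: C=25, d=29 → on time
  J4: C=33, d=19 → TARDY
  J5: C=40, d=24 → TARDY
Tardy jobs: J4, J5
Count = 2


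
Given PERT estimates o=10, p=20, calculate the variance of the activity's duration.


σ² = ((p - o) / 6)² = (p - o)² / 36
= (20 - 10)² / 36
= 10² / 36
= 100 / 36
= 2.7778


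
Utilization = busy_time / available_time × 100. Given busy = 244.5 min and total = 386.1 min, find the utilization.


Utilization = busy / total × 100
= 244.5 / 386.1 × 100
= 63.3%


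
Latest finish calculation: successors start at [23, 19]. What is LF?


LF = min of all successor start times
Successors start at: [23, 19]
LF = min(23, 19)
= 19


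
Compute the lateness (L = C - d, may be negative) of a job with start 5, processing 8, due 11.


Completion = 5 + 8 = 13
Lateness = C - d = 13 - 11
= 2


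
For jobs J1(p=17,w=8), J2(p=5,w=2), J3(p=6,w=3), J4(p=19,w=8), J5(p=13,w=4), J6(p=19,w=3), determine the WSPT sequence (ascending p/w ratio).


WSPT (Smith's rule): sort by p/w ascending
  J3: p/w = 6/3 = 2.000
  J1: p/w = 17/8 = 2.125
  J4: p/w = 19/8 = 2.375
  J2: p/w = 5/2 = 2.500
  J5: p/w = 13/4 = 3.250
  J6: p/w = 19/3 = 6.333
Order: J3 → J1 → J4 → J2 → J5 → J6


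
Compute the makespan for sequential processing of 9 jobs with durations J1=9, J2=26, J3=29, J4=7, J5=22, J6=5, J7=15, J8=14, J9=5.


Sequential makespan: sum all processing times
= 9 + 26 + 29 + 7 + 22 + 5 + 15 + 14 + 5
= 132 time units


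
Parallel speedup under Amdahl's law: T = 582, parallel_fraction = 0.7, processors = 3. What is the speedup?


Amdahl's law: T_p = T × ((1-p) + p/N)
= 582 × ((1-0.7) + 0.7/3)
= 582 × (0.30 + 0.2333)
= 582 × 0.5333
= 310.40
Speedup = 582/310.40
= 1.88×


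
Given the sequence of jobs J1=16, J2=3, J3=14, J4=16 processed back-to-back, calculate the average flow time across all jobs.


Completion times:
  J1: completes at 16
  J2: completes at 19
  J3: completes at 33
  J4: completes at 49
Sum = 117
Average = 117/4
= 29.25


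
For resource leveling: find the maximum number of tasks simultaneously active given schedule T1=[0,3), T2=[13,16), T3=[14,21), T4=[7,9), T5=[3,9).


Check each time point for overlaps:
  t=7: 2 tasks active (T4, T5)
Max concurrent = 2


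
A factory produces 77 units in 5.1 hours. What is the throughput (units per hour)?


Throughput = units / time
= 77 / 5.1
= 15.1 units/hour


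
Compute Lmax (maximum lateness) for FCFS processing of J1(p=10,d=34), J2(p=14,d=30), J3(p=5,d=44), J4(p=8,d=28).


Lateness per job (L = C - d):
  J1: C=10, d=34, L=-24
  J2: C=24, d=30, L=-6
  J3: C=29, d=44, L=-15
  J4: C=37, d=28, L=9
Lmax = max(-24, -6, -15, 9)
= 9


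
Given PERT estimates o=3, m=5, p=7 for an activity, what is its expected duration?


te = (o + 4m + p) / 6
= (3 + 4×5 + 7) / 6
= (3 + 20 + 7) / 6
= 30 / 6
= 5.00


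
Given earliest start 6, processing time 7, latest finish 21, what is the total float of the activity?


EF = ES + duration = 6 + 7 = 13
LS = LF - duration = 21 - 7 = 14
Total Float = LF - EF = 21 - 13
(or LS - ES = 14 - 6)
= 8


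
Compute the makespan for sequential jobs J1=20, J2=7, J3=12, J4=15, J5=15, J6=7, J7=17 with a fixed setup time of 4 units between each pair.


Makespan = Σ processing + (n-1) × setup
= (20 + 7 + 12 + 15 + 15 + 7 + 17) + (7-1)×4
= 93 + 24
= 117 time units


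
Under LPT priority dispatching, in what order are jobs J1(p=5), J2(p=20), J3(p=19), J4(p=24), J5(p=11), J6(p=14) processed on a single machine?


LPT: sort by longest processing time first
  J4: p=24
  J2: p=20
  J3: p=19
  J6: p=14
  J5: p=11
  J1: p=5
Order: J4 → J2 → J3 → J6 → J5 → J1


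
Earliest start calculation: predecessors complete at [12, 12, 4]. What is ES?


ES = max of all predecessor completion times
Predecessors: [12, 12, 4]
ES = max(12, 12, 4)
= 12


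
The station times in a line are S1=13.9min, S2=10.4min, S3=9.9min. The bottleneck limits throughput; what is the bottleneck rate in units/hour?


Bottleneck = longest station time
Station times: [13.9, 10.4, 9.9]
Max = 13.9 min
Rate = 60 / 13.9
= 4.32 units/hour (bottleneck: 13.9min)


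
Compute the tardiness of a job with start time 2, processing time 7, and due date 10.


Completion = start + processing = 2 + 7 = 9
Tardiness = max(0, C - d) = max(0, 9 - 10)
= max(0, -1)
= 0


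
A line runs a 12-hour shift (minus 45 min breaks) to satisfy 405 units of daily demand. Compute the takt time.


Available = 12×60 - 45 = 675 min
Takt time = 675 / 405
= 1.67 min/unit


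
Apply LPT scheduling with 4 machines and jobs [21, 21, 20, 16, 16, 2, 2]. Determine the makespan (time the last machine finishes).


Jobs (LPT sorted): [21, 21, 20, 16, 16, 2, 2]
Machines: 4
  J=21 → Machine 1 (load: 0+21=21)
  J=21 → Machine 2 (load: 0+21=21)
  J=20 → Machine 3 (load: 0+20=20)
  J=16 → Machine 4 (load: 0+16=16)
  J=16 → Machine 4 (load: 16+16=32)
  J=2 → Machine 3 (load: 20+2=22)
  J=2 → Machine 1 (load: 21+2=23)
Machine loads: [23, 21, 22, 32]
Makespan = max = 32 time units


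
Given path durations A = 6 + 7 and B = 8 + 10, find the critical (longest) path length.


Path A: 6 + 7 = 13
Path B: 8 + 10 = 18
Critical path = longest = max(13, 18)
= 18 (Path B)


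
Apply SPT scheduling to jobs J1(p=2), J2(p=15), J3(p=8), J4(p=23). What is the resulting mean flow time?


SPT order: J1 → J3 → J2 → J4
Completion times:
  J1: C=2
  J3: C=10
  J2: C=25
  J4: C=48
Sum = 85, n = 4
Mean flow = 85/4
= 21.25


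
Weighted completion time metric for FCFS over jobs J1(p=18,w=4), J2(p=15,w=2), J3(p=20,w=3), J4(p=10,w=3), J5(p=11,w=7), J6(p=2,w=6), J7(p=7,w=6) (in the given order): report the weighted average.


Completion times:
  J1: C=18, w×C=4×18=72
  J2: C=33, w×C=2×33=66
  J3: C=53, w×C=3×53=159
  J4: C=63, w×C=3×63=189
  J5: C=74, w×C=7×74=518
  J6: C=76, w×C=6×76=456
  J7: C=83, w×C=6×83=498
Sum w×C = 1958
Sum w = 31
Weighted avg = 1958/31
= 63.16


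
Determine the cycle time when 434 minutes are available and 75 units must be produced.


Cycle time = available time / demand
= 434 / 75
= 5.79 min/unit


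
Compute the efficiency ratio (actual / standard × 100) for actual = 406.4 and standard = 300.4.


Efficiency = (actual / standard) × 100
= (406.4 / 300.4) × 100
= 135.3%


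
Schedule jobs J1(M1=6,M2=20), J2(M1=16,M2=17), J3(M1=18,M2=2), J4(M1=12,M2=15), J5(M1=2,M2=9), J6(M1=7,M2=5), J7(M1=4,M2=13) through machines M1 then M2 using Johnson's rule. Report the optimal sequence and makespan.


Johnson's rule:
Group 1 (M1≤M2, sort by M1): ['J5', 'J7', 'J1', 'J4', 'J2']
Group 2 (M1>M2, sort desc M2): ['J6', 'J3']
Sequence: J5 → J7 → J1 → J4 → J2 → J6 → J3
Makespan calculation:
  J5: M1 done=2, M2 done=11
  J7: M1 done=6, M2 done=24
  J1: M1 done=12, M2 done=44
  J4: M1 done=24, M2 done=59
  J2: M1 done=40, M2 done=76
  J6: M1 done=47, M2 done=81
  J3: M1 done=65, M2 done=83
= Sequence: J5 → J7 → J1 → J4 → J2 → J6 → J3, Makespan: 83


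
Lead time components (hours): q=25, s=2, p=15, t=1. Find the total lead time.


Lead time = queue + setup + processing + transit
= 25 + 2 + 15 + 1
= 43 hours


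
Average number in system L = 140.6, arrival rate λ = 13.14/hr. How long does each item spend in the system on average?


Little's law: L = λW → W = L / λ
= 140.6 / 13.14
= 10.70 hours


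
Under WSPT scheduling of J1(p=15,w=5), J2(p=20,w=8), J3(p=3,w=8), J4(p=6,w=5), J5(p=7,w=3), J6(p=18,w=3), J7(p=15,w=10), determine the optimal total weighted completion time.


WSPT order (by p/w): J3 → J4 → J7 → J5 → J2 → J1 → J6
  J3: C=3, w·C=8×3=24
  J4: C=9, w·C=5×9=45
  J7: C=24, w·C=10×24=240
  J5: C=31, w·C=3×31=93
  J2: C=51, w·C=8×51=408
  J1: C=66, w·C=5×66=330
  J6: C=84, w·C=3×84=252
Σ w·C = 1392
= 1392


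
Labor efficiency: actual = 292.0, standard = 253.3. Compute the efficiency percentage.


Efficiency = (actual / standard) × 100
= (292.0 / 253.3) × 100
= 115.3%


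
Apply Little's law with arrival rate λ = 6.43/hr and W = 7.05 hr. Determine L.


Little's law: L = λ × W
= 6.43 × 7.05
= 45.33


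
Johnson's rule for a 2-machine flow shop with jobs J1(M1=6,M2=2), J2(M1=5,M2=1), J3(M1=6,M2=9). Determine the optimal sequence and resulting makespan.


Johnson's rule:
Group 1 (M1≤M2, sort by M1): ['J3']
Group 2 (M1>M2, sort desc M2): ['J1', 'J2']
Sequence: J3 → J1 → J2
Makespan calculation:
  J3: M1 done=6, M2 done=15
  J1: M1 done=12, M2 done=17
  J2: M1 done=17, M2 done=18
= Sequence: J3 → J1 → J2, Makespan: 18


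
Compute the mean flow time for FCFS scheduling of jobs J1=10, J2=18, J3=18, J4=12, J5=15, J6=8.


Completion times:
  J1: completes at 10
  J2: completes at 28
  J3: completes at 46
  J4: completes at 58
  J5: completes at 73
  J6: completes at 81
Sum = 296
Average = 296/6
= 49.33


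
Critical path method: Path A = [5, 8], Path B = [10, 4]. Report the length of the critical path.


Path A: 5 + 8 = 13
Path B: 10 + 4 = 14
Critical path = longest = max(13, 14)
= 14 (Path B)


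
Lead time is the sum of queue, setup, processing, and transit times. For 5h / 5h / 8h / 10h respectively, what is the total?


Lead time = queue + setup + processing + transit
= 5 + 5 + 8 + 10
= 28 hours


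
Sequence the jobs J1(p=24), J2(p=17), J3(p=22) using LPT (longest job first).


LPT: sort by longest processing time first
  J1: p=24
  J3: p=22
  J2: p=17
Order: J1 → J3 → J2


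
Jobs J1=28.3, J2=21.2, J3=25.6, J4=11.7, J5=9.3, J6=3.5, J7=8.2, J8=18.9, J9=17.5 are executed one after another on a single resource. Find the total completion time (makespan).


Sequential makespan: sum all processing times
= 28.3 + 21.2 + 25.6 + 11.7 + 9.3 + 3.5 + 8.2 + 18.9 + 17.5
= 144.2 time units


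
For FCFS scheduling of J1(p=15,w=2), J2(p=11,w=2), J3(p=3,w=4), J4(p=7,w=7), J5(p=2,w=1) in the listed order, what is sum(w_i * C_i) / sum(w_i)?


Completion times:
  J1: C=15, w×C=2×15=30
  J2: C=26, w×C=2×26=52
  J3: C=29, w×C=4×29=116
  J4: C=36, w×C=7×36=252
  J5: C=38, w×C=1×38=38
Sum w×C = 488
Sum w = 16
Weighted avg = 488/16
= 30.50


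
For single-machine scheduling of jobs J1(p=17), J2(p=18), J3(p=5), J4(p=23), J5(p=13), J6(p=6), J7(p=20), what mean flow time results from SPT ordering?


SPT order: J3 → J6 → J5 → J1 → J2 → J7 → J4
Completion times:
  J3: C=5
  J6: C=11
  J5: C=24
  J1: C=41
  J2: C=59
  J7: C=79
  J4: C=102
Sum = 321, n = 7
Mean flow = 321/7
= 45.86


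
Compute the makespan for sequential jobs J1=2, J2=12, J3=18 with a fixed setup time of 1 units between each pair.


Makespan = Σ processing + (n-1) × setup
= (2 + 12 + 18) + (3-1)×1
= 32 + 2
= 34 time units


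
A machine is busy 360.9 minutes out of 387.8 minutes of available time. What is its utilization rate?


Utilization = busy / total × 100
= 360.9 / 387.8 × 100
= 93.1%


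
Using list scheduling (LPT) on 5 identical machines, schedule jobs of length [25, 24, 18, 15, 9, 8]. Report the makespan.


Jobs (LPT sorted): [25, 24, 18, 15, 9, 8]
Machines: 5
  J=25 → Machine 1 (load: 0+25=25)
  J=24 → Machine 2 (load: 0+24=24)
  J=18 → Machine 3 (load: 0+18=18)
  J=15 → Machine 4 (load: 0+15=15)
  J=9 → Machine 5 (load: 0+9=9)
  J=8 → Machine 5 (load: 9+8=17)
Machine loads: [25, 24, 18, 15, 17]
Makespan = max = 25 time units


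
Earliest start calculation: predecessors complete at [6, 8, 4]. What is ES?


ES = max of all predecessor completion times
Predecessors: [6, 8, 4]
ES = max(6, 8, 4)
= 8


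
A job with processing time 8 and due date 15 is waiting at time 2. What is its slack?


Slack = due - current_time - processing
= 15 - 2 - 8
= 5


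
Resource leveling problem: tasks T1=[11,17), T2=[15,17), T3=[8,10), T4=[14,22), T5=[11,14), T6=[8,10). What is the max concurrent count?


Check each time point for overlaps:
  t=15: 3 tasks active (T1, T2, T4)
Max concurrent = 3


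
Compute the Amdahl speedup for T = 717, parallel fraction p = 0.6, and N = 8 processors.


Amdahl's law: T_p = T × ((1-p) + p/N)
= 717 × ((1-0.6) + 0.6/8)
= 717 × (0.40 + 0.0750)
= 717 × 0.4750
= 340.58
Speedup = 717/340.58
= 2.11×


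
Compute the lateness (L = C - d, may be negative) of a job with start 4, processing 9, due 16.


Completion = 4 + 9 = 13
Lateness = C - d = 13 - 16
= -3


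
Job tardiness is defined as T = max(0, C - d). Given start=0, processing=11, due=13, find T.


Completion = start + processing = 0 + 11 = 11
Tardiness = max(0, C - d) = max(0, 11 - 13)
= max(0, -2)
= 0


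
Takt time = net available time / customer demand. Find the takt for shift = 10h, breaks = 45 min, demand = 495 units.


Available = 10×60 - 45 = 555 min
Takt time = 555 / 495
= 1.12 min/unit


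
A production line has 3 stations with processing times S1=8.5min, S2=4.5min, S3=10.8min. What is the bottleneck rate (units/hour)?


Bottleneck = longest station time
Station times: [8.5, 4.5, 10.8]
Max = 10.8 min
Rate = 60 / 10.8
= 5.56 units/hour (bottleneck: 10.8min)


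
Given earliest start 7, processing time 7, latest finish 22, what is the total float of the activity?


EF = ES + duration = 7 + 7 = 14
LS = LF - duration = 22 - 7 = 15
Total Float = LF - EF = 22 - 14
(or LS - ES = 15 - 7)
= 8


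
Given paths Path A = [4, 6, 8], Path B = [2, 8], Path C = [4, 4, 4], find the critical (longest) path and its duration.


Path A: 4 + 6 + 8 = 18
Path B: 2 + 8 = 10
Path C: 4 + 4 + 4 = 12
Critical path = longest = max(18, 10, 12)
= 18 (Path A)


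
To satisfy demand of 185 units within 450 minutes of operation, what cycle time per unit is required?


Cycle time = available time / demand
= 450 / 185
= 2.43 min/unit


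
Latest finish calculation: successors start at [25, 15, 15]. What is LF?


LF = min of all successor start times
Successors start at: [25, 15, 15]
LF = min(25, 15, 15)
= 15


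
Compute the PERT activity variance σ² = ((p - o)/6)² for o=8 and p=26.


σ² = ((p - o) / 6)² = (p - o)² / 36
= (26 - 8)² / 36
= 18² / 36
= 324 / 36
= 9.0000


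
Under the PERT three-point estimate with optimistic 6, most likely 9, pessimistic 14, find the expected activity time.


te = (o + 4m + p) / 6
= (6 + 4×9 + 14) / 6
= (6 + 36 + 14) / 6
= 56 / 6
= 9.33


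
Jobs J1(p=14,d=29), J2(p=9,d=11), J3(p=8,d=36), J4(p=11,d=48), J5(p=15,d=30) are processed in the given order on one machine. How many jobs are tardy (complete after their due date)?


Completion vs due date:
  J1: C=14, d=29 → on time
  J2: C=23, d=11 → TARDY
  J3: C=31, d=36 → on time
  J4: C=42, d=48 → on time
  J5: C=57, d=30 → TARDY
Tardy jobs: J2, J5
Count = 2


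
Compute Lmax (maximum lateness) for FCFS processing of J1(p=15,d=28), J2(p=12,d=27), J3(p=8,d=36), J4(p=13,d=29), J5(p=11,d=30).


Lateness per job (L = C - d):
  J1: C=15, d=28, L=-13
  J2: C=27, d=27, L=0
  J3: C=35, d=36, L=-1
  J4: C=48, d=29, L=19
  J5: C=59, d=30, L=29
Lmax = max(-13, 0, -1, 19, 29)
= 29


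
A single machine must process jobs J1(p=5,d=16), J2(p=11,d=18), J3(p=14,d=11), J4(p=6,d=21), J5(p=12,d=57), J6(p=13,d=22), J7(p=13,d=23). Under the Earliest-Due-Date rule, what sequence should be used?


EDD: sort by earliest due date
  J3: d=11, p=14
  J1: d=16, p=5
  J2: d=18, p=11
  J4: d=21, p=6
  J6: d=22, p=13
  J7: d=23, p=13
  J5: d=57, p=12
Order: J3 → J1 → J2 → J4 → J6 → J7 → J5


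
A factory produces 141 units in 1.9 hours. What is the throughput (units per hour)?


Throughput = units / time
= 141 / 1.9
= 74.2 units/hour


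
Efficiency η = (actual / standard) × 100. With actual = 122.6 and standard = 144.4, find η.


Efficiency = (actual / standard) × 100
= (122.6 / 144.4) × 100
= 84.9%


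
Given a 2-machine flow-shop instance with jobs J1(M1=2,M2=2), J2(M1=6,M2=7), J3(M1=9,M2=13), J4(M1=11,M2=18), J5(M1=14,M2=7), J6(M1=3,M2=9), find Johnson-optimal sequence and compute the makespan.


Johnson's rule:
Group 1 (M1≤M2, sort by M1): ['J1', 'J6', 'J2', 'J3', 'J4']
Group 2 (M1>M2, sort desc M2): ['J5']
Sequence: J1 → J6 → J2 → J3 → J4 → J5
Makespan calculation:
  J1: M1 done=2, M2 done=4
  J6: M1 done=5, M2 done=14
  J2: M1 done=11, M2 done=21
  J3: M1 done=20, M2 done=34
  J4: M1 done=31, M2 done=52
  J5: M1 done=45, M2 done=59
= Sequence: J1 → J6 → J2 → J3 → J4 → J5, Makespan: 59


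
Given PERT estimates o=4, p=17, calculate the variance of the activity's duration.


σ² = ((p - o) / 6)² = (p - o)² / 36
= (17 - 4)² / 36
= 13² / 36
= 169 / 36
= 4.6944


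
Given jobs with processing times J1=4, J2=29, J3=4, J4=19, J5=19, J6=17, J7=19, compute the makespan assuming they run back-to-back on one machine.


Sequential makespan: sum all processing times
= 4 + 29 + 4 + 19 + 19 + 17 + 19
= 111 time units


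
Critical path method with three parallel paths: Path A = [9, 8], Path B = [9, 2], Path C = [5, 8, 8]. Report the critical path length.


Path A: 9 + 8 = 17
Path B: 9 + 2 = 11
Path C: 5 + 8 + 8 = 21
Critical path = longest = max(17, 11, 21)
= 21 (Path C)


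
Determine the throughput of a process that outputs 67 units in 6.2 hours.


Throughput = units / time
= 67 / 6.2
= 10.8 units/hour


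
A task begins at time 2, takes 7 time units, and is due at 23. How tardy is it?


Completion = start + processing = 2 + 7 = 9
Tardiness = max(0, C - d) = max(0, 9 - 23)
= max(0, -14)
= 0


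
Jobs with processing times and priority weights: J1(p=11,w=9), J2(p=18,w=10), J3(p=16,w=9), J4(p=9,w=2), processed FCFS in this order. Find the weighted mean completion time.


Completion times:
  J1: C=11, w×C=9×11=99
  J2: C=29, w×C=10×29=290
  J3: C=45, w×C=9×45=405
  J4: C=54, w×C=2×54=108
Sum w×C = 902
Sum w = 30
Weighted avg = 902/30
= 30.07


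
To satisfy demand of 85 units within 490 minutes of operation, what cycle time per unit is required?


Cycle time = available time / demand
= 490 / 85
= 5.76 min/unit


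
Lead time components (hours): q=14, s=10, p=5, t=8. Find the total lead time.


Lead time = queue + setup + processing + transit
= 14 + 10 + 5 + 8
= 37 hours


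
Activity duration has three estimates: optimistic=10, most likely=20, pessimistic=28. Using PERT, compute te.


te = (o + 4m + p) / 6
= (10 + 4×20 + 28) / 6
= (10 + 80 + 28) / 6
= 118 / 6
= 19.67


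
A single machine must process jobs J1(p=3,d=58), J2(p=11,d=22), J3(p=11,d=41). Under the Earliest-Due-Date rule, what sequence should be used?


EDD: sort by earliest due date
  J2: d=22, p=11
  J3: d=41, p=11
  J1: d=58, p=3
Order: J2 → J3 → J1


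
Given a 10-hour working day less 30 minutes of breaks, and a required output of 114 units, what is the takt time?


Available = 10×60 - 30 = 570 min
Takt time = 570 / 114
= 5.00 min/unit


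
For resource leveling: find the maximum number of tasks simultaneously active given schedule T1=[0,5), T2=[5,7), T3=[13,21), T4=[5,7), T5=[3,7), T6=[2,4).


Check each time point for overlaps:
  t=3: 3 tasks active (T1, T5, T6)
Max concurrent = 3


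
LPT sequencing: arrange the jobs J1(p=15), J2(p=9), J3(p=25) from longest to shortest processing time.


LPT: sort by longest processing time first
  J3: p=25
  J1: p=15
  J2: p=9
Order: J3 → J1 → J2


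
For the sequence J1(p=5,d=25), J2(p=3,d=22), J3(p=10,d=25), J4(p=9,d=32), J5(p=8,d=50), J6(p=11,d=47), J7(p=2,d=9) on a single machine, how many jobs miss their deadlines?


Completion vs due date:
  J1: C=5, d=25 → on time
  J2: C=8, d=22 → on time
  J3: C=18, d=25 → on time
  J4: C=27, d=32 → on time
  J5: C=35, d=50 → on time
  J6: C=46, d=47 → on time
  J7: C=48, d=9 → TARDY
Tardy jobs: J7
Count = 1


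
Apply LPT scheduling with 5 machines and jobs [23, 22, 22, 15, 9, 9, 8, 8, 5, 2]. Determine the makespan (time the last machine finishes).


Jobs (LPT sorted): [23, 22, 22, 15, 9, 9, 8, 8, 5, 2]
Machines: 5
  J=23 → Machine 1 (load: 0+23=23)
  J=22 → Machine 2 (load: 0+22=22)
  J=22 → Machine 3 (load: 0+22=22)
  J=15 → Machine 4 (load: 0+15=15)
  J=9 → Machine 5 (load: 0+9=9)
  J=9 → Machine 5 (load: 9+9=18)
  J=8 → Machine 4 (load: 15+8=23)
  J=8 → Machine 5 (load: 18+8=26)
  J=5 → Machine 2 (load: 22+5=27)
  J=2 → Machine 3 (load: 22+2=24)
Machine loads: [23, 27, 24, 23, 26]
Makespan = max = 27 time units


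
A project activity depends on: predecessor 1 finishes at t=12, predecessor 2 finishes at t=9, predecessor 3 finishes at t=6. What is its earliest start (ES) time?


ES = max of all predecessor completion times
Predecessors: [12, 9, 6]
ES = max(12, 9, 6)
= 12


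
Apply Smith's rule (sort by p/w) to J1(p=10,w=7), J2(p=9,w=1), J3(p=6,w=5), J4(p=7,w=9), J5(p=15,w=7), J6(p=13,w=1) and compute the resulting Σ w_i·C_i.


WSPT order (by p/w): J4 → J3 → J1 → J5 → J2 → J6
  J4: C=7, w·C=9×7=63
  J3: C=13, w·C=5×13=65
  J1: C=23, w·C=7×23=161
  J5: C=38, w·C=7×38=266
  J2: C=47, w·C=1×47=47
  J6: C=60, w·C=1×60=60
Σ w·C = 662
= 662


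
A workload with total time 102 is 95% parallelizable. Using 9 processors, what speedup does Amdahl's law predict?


Amdahl's law: T_p = T × ((1-p) + p/N)
= 102 × ((1-0.95) + 0.95/9)
= 102 × (0.05 + 0.1056)
= 102 × 0.1556
= 15.87
Speedup = 102/15.87
= 6.43×


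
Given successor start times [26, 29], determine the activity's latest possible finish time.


LF = min of all successor start times
Successors start at: [26, 29]
LF = min(26, 29)
= 26


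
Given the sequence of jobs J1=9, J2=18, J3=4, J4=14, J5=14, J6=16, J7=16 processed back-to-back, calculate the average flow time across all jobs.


Completion times:
  J1: completes at 9
  J2: completes at 27
  J3: completes at 31
  J4: completes at 45
  J5: completes at 59
  J6: completes at 75
  J7: completes at 91
Sum = 337
Average = 337/7
= 48.14


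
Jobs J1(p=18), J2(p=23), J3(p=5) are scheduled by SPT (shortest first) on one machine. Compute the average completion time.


SPT order: J3 → J1 → J2
Completion times:
  J3: C=5
  J1: C=23
  J2: C=46
Sum = 74, n = 3
Mean flow = 74/3
= 24.67


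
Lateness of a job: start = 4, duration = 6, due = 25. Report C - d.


Completion = 4 + 6 = 10
Lateness = C - d = 10 - 25
= -15


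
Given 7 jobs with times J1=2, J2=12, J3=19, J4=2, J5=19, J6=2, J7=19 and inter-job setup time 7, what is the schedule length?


Makespan = Σ processing + (n-1) × setup
= (2 + 12 + 19 + 2 + 19 + 2 + 19) + (7-1)×7
= 75 + 42
= 117 time units


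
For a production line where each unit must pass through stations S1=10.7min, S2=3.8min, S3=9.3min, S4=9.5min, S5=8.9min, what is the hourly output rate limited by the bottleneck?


Bottleneck = longest station time
Station times: [10.7, 3.8, 9.3, 9.5, 8.9]
Max = 10.7 min
Rate = 60 / 10.7
= 5.61 units/hour (bottleneck: 10.7min)
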